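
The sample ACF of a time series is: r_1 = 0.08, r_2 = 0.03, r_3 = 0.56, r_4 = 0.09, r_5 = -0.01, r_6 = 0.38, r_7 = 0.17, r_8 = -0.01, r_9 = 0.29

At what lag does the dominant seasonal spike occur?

3

The largest autocorrelation is r_3 = 0.56, with weaker echoes at lags 6 (0.38) and 9 (0.29); the remaining lags stay at or below 0.17.
The dominant spike at lag 3 indicates a seasonal period of 3.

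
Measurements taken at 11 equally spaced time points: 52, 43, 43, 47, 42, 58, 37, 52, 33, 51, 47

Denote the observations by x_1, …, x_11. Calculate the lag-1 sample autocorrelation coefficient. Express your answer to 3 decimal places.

-0.692

Mean x̄ = (52 + 43 + 43 + 47 + 42 + 58 + 37 + 52 + 33 + 51 + 47)/11 = 45.9091
Numerator Σ_{t=1}^{10}(x_t−x̄)(x_{t+1}−x̄) = -364.7355
Denominator Σ(x_t−x̄)² = 526.9091
r_1 = -364.7355 / 526.9091 = -0.692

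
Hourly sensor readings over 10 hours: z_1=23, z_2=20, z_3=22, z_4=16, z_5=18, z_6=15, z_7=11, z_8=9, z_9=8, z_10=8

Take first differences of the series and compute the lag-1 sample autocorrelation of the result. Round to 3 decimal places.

-0.634

First differences Δz: -3, 2, -6, 2, -3, -4, -2, -1, 0
Mean of differences = -1.6667
Numerator Σ(Δz_t−Δz̄)(Δz_{t+1}−Δz̄) = -36.7778
Denominator Σ(Δz_t−Δz̄)² = 58.0000
r_1(Δz) = -36.7778 / 58.0000 = -0.634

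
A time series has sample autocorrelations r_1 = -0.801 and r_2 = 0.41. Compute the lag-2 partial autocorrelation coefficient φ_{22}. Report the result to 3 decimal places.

-0.646

φ_{22} = (r_2 − r_1²) / (1 − r_1²)
r_1² = (-0.801)² = 0.641601
Numerator = 0.41 − 0.6416 = -0.2316; denominator = 1 − 0.6416 = 0.3584
φ_{22} = -0.2316 / 0.3584 = -0.646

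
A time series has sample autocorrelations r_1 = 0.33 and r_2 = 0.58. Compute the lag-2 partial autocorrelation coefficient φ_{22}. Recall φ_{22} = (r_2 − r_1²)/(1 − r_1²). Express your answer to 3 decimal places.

φ_{22} = (r_2 − r_1²) / (1 − r_1²)
r_1² = (0.33)² = 0.1089
Numerator = 0.58 − 0.1089 = 0.4711; denominator = 1 − 0.1089 = 0.8911
φ_{22} = 0.4711 / 0.8911 = 0.529

0.529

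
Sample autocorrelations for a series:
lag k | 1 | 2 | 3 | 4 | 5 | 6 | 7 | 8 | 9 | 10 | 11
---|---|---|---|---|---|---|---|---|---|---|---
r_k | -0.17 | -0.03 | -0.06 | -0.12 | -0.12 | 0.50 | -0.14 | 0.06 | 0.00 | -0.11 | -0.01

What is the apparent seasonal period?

6

The largest autocorrelation is r_6 = 0.50; the remaining lags stay at or below 0.06.
The dominant spike at lag 6 indicates a seasonal period of 6.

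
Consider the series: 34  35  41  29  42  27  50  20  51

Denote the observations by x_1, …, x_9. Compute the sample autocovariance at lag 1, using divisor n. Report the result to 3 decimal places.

Mean x̄ = (34 + 35 + 41 + 29 + 42 + 27 + 50 + 20 + 51)/9 = 36.5556
Σ_{t=1}^{8}(x_t−x̄)(x_{t+1}−x̄) = -719.8642
γ_1 = -719.8642 / 9 = -79.985

-79.985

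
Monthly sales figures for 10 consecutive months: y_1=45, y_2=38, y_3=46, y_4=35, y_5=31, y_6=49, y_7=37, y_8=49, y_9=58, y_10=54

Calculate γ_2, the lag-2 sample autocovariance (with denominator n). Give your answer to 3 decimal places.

5.632

Mean ȳ = (45 + 38 + 46 + 35 + 31 + 49 + 37 + 49 + 58 + 54)/10 = 44.2000
Σ_{t=1}^{8}(y_t−ȳ)(y_{t+2}−ȳ) = 56.3200
γ_2 = 56.3200 / 10 = 5.632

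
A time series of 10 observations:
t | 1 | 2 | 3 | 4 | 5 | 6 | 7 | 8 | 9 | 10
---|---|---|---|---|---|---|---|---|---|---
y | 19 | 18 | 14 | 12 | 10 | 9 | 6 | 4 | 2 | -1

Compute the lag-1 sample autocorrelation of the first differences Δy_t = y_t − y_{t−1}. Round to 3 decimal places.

-0.462

First differences Δy: -1, -4, -2, -2, -1, -3, -2, -2, -3
Mean of differences = -2.2222
Numerator Σ(Δy_t−Δȳ)(Δy_{t+1}−Δȳ) = -3.4938
Denominator Σ(Δy_t−Δȳ)² = 7.5556
r_1(Δy) = -3.4938 / 7.5556 = -0.462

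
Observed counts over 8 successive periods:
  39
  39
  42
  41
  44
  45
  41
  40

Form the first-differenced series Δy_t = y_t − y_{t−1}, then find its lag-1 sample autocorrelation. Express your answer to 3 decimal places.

-0.090

First differences Δy: 0, 3, -1, 3, 1, -4, -1
Mean of differences = 0.1429
Numerator Σ(Δy_t−Δȳ)(Δy_{t+1}−Δȳ) = -3.3061
Denominator Σ(Δy_t−Δȳ)² = 36.8571
r_1(Δy) = -3.3061 / 36.8571 = -0.090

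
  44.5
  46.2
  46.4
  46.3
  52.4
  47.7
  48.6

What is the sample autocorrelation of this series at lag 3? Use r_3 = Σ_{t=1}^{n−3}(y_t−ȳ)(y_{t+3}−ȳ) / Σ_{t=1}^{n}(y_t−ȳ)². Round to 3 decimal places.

-0.114

Mean ȳ = (44.5 + 46.2 + 46.4 + 46.3 + 52.4 + 47.7 + 48.6)/7 = 47.4429
Σ(y_t−ȳ)(y_{t+3}−ȳ) = (3.3633) + (-6.1610) + (-0.2682) + (-1.3224) = -4.3884
Denominator Σ(y_t−ȳ)² = 38.5771
r_3 = -4.3884 / 38.5771 = -0.114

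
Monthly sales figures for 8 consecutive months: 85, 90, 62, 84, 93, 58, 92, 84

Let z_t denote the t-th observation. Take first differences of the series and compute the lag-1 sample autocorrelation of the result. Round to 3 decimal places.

First differences Δz: 5, -28, 22, 9, -35, 34, -8
Mean of differences = -0.1429
Numerator Σ(Δz_t−Δz̄)(Δz_{t+1}−Δz̄) = -2334.7347
Denominator Σ(Δz_t−Δz̄)² = 3818.8571
r_1(Δz) = -2334.7347 / 3818.8571 = -0.611

-0.611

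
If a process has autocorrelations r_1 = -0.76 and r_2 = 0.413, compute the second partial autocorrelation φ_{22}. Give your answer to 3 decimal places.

-0.390

φ_{22} = (r_2 − r_1²) / (1 − r_1²)
r_1² = (-0.76)² = 0.5776
Numerator = 0.413 − 0.5776 = -0.1646; denominator = 1 − 0.5776 = 0.4224
φ_{22} = -0.1646 / 0.4224 = -0.390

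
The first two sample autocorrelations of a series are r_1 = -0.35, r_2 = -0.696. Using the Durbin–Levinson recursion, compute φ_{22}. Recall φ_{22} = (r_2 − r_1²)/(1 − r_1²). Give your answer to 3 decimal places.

φ_{22} = (r_2 − r_1²) / (1 − r_1²)
r_1² = (-0.35)² = 0.1225
Numerator = -0.696 − 0.1225 = -0.8185; denominator = 1 − 0.1225 = 0.8775
φ_{22} = -0.8185 / 0.8775 = -0.933

-0.933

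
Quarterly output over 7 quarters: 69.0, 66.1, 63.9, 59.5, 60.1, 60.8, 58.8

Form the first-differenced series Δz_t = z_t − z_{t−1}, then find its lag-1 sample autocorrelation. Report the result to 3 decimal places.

First differences Δz: -2.9, -2.2, -4.4, 0.6, 0.7, -2.0
Mean of differences = -1.7000
Numerator Σ(Δz_t−Δz̄)(Δz_{t+1}−Δz̄) = 0.5400
Denominator Σ(Δz_t−Δz̄)² = 20.1200
r_1(Δz) = 0.5400 / 20.1200 = 0.027

0.027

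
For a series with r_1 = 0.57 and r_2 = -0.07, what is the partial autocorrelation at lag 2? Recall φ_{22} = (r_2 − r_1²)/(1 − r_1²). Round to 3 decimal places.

φ_{22} = (r_2 − r_1²) / (1 − r_1²)
r_1² = (0.57)² = 0.3249
Numerator = -0.07 − 0.3249 = -0.3949; denominator = 1 − 0.3249 = 0.6751
φ_{22} = -0.3949 / 0.6751 = -0.585

-0.585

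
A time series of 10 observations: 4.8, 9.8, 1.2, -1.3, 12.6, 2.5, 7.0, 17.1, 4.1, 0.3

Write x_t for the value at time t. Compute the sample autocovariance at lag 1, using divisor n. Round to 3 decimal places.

Mean x̄ = (4.8 + 9.8 + 1.2 − 1.3 + 12.6 + 2.5 + 7.0 + 17.1 + 4.1 + 0.3)/10 = 5.8100
Σ_{t=1}^{9}(x_t−x̄)(x_{t+1}−x̄) = -60.7861
γ_1 = -60.7861 / 10 = -6.079

-6.079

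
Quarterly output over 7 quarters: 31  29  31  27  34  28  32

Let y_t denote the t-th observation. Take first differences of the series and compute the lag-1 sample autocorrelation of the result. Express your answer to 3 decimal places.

-0.848

First differences Δy: -2, 2, -4, 7, -6, 4
Mean of differences = 0.1667
Numerator Σ(Δy_t−Δȳ)(Δy_{t+1}−Δȳ) = -105.8611
Denominator Σ(Δy_t−Δȳ)² = 124.8333
r_1(Δy) = -105.8611 / 124.8333 = -0.848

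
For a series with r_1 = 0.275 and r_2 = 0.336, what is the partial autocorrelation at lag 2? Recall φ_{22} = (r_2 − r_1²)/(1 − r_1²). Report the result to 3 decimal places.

0.282

φ_{22} = (r_2 − r_1²) / (1 − r_1²)
r_1² = (0.275)² = 0.075625
Numerator = 0.336 − 0.0756 = 0.2604; denominator = 1 − 0.0756 = 0.9244
φ_{22} = 0.2604 / 0.9244 = 0.282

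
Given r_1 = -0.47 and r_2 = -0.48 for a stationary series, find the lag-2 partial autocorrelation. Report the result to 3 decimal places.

φ_{22} = (r_2 − r_1²) / (1 − r_1²)
r_1² = (-0.47)² = 0.2209
Numerator = -0.48 − 0.2209 = -0.7009; denominator = 1 − 0.2209 = 0.7791
φ_{22} = -0.7009 / 0.7791 = -0.900

-0.900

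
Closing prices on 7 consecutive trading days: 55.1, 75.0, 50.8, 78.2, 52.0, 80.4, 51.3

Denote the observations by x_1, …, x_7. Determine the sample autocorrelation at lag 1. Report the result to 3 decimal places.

-0.867

Mean x̄ = (55.1 + 75.0 + 50.8 + 78.2 + 52.0 + 80.4 + 51.3)/7 = 63.2571
Deviations from mean: -8.1571, 11.7429, -12.4571, 14.9429, -11.2571, 17.1429, -11.9571
Σ(x_t−x̄)(x_{t+1}−x̄) = (-95.7882) + (-146.2824) + (-186.1453) + (-168.2139) + (-192.9796) + (-204.9796) = -994.3890
Denominator Σ(x_t−x̄)² = 1146.4771
r_1 = -994.3890 / 1146.4771 = -0.867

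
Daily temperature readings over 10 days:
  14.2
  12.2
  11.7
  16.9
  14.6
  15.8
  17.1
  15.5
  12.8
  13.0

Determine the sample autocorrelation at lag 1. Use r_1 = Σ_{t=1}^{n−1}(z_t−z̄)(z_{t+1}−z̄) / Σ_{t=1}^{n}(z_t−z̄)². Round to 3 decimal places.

0.229

Mean z̄ = (14.2 + 12.2 + 11.7 + 16.9 + 14.6 + 15.8 + 17.1 + 15.5 + 12.8 + 13.0)/10 = 14.3800
Numerator Σ_{t=1}^{9}(z_t−z̄)(z_{t+1}−z̄) = 7.6676
Denominator Σ(z_t−z̄)² = 33.4360
r_1 = 7.6676 / 33.4360 = 0.229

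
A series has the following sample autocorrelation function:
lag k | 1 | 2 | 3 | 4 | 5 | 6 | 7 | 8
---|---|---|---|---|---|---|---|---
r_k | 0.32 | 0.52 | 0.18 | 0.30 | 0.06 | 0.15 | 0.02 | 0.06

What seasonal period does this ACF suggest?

2

The largest autocorrelation is r_2 = 0.52; the remaining lags stay at or below 0.32.
The dominant spike at lag 2 indicates a seasonal period of 2.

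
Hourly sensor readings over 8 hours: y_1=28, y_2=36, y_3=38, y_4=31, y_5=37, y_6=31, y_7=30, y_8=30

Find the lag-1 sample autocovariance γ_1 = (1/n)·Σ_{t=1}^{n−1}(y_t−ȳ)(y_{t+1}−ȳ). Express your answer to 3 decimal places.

Mean ȳ = (28 + 36 + 38 + 31 + 37 + 31 + 30 + 30)/8 = 32.6250
Σ_{t=1}^{7}(y_t−ȳ)(y_{t+1}−ȳ) = -9.2656
γ_1 = -9.2656 / 8 = -1.158

-1.158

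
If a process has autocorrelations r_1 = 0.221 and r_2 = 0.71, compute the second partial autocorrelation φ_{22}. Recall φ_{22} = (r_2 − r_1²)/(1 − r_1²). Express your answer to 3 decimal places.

0.695

φ_{22} = (r_2 − r_1²) / (1 − r_1²)
r_1² = (0.221)² = 0.048841
Numerator = 0.71 − 0.0488 = 0.6612; denominator = 1 − 0.0488 = 0.9512
φ_{22} = 0.6612 / 0.9512 = 0.695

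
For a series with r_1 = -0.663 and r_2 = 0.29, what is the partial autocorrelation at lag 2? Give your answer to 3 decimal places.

φ_{22} = (r_2 − r_1²) / (1 − r_1²)
r_1² = (-0.663)² = 0.439569
Numerator = 0.29 − 0.4396 = -0.1496; denominator = 1 − 0.4396 = 0.5604
φ_{22} = -0.1496 / 0.5604 = -0.267

-0.267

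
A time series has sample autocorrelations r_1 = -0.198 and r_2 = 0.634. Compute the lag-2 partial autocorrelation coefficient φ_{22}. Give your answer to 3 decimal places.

φ_{22} = (r_2 − r_1²) / (1 − r_1²)
r_1² = (-0.198)² = 0.039204
Numerator = 0.634 − 0.0392 = 0.5948; denominator = 1 − 0.0392 = 0.9608
φ_{22} = 0.5948 / 0.9608 = 0.619

0.619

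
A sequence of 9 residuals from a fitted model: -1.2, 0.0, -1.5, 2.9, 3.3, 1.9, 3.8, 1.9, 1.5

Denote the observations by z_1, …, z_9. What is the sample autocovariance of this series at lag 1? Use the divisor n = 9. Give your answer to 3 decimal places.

Mean z̄ = (-1.2 + 0.0 − 1.5 + 2.9 + 3.3 + 1.9 + 3.8 + 1.9 + 1.5)/9 = 1.4000
Σ_{t=1}^{8}(z_t−z̄)(z_{t+1}−z̄) = 9.6000
γ_1 = 9.6000 / 9 = 1.067

1.067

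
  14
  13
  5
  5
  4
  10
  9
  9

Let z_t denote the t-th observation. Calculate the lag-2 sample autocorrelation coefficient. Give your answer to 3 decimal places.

-0.253

Mean z̄ = (14 + 13 + 5 + 5 + 4 + 10 + 9 + 9)/8 = 8.6250
Numerator Σ_{t=1}^{6}(z_t−z̄)(z_{t+2}−z̄) = -24.7813
Denominator Σ(z_t−z̄)² = 97.8750
r_2 = -24.7813 / 97.8750 = -0.253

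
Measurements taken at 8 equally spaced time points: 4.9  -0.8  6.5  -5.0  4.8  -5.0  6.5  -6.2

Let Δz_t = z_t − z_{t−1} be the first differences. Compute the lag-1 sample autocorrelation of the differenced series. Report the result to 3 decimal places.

-0.851

First differences Δz: -5.7, 7.3, -11.5, 9.8, -9.8, 11.5, -12.7
Mean of differences = -1.5857
Numerator Σ(Δz_t−Δz̄)(Δz_{t+1}−Δz̄) = -583.9888
Denominator Σ(Δz_t−Δz̄)² = 686.0486
r_1(Δz) = -583.9888 / 686.0486 = -0.851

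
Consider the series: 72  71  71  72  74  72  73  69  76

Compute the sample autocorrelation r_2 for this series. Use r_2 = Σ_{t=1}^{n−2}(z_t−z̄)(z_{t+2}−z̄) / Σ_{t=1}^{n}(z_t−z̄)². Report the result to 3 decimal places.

0.110

Mean z̄ = (72 + 71 + 71 + 72 + 74 + 72 + 73 + 69 + 76)/9 = 72.2222
Σ(z_t−z̄)(z_{t+2}−z̄) = (0.2716) + (0.2716) + (-2.1728) + (0.0494) + (1.3827) + (0.7160) + (2.9383) = 3.4568
Denominator Σ(z_t−z̄)² = 31.5556
r_2 = 3.4568 / 31.5556 = 0.110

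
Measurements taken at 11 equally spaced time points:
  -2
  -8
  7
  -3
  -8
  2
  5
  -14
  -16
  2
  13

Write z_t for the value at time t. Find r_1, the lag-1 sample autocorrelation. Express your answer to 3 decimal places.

0.044

Mean z̄ = (-2 − 8 + 7 − 3 − 8 + 2 + 5 − 14 − 16 + 2 + 13)/11 = -2.0000
Numerator Σ_{t=1}^{10}(z_t−z̄)(z_{t+1}−z̄) = 35.0000
Denominator Σ(z_t−z̄)² = 800.0000
r_1 = 35.0000 / 800.0000 = 0.044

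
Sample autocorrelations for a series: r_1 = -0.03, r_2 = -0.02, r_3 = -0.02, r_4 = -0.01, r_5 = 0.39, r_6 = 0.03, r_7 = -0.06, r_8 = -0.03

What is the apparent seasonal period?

The largest autocorrelation is r_5 = 0.39; the remaining lags stay at or below 0.03.
The dominant spike at lag 5 indicates a seasonal period of 5.

5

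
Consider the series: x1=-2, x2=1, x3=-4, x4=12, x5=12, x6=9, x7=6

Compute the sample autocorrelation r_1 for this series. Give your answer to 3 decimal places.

Mean x̄ = (-2 + 1 − 4 + 12 + 12 + 9 + 6)/7 = 4.8571
Deviations from mean: -6.8571, -3.8571, -8.8571, 7.1429, 7.1429, 4.1429, 1.1429
Numerator Σ_{t=1}^{6}(x_t−x̄)(x_{t+1}−x̄) = 82.6939
Denominator Σ(x_t−x̄)² = 260.8571
r_1 = 82.6939 / 260.8571 = 0.317

0.317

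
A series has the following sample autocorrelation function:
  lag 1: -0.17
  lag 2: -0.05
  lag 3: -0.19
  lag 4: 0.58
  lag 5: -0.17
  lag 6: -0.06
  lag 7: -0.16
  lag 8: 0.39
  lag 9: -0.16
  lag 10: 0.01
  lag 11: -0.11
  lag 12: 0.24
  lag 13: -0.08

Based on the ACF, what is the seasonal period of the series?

The largest autocorrelation is r_4 = 0.58, with weaker echoes at lags 8 (0.39) and 12 (0.24); the remaining lags stay at or below 0.01.
The dominant spike at lag 4 indicates a seasonal period of 4.

4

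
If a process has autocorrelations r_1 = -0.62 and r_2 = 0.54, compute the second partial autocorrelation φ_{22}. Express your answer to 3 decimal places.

φ_{22} = (r_2 − r_1²) / (1 − r_1²)
r_1² = (-0.62)² = 0.3844
Numerator = 0.54 − 0.3844 = 0.1556; denominator = 1 − 0.3844 = 0.6156
φ_{22} = 0.1556 / 0.6156 = 0.253

0.253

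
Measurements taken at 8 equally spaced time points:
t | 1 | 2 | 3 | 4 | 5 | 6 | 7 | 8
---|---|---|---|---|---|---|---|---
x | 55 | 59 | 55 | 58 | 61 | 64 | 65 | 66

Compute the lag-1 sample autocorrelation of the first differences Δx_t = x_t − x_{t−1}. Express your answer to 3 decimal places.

-0.409

First differences Δx: 4, -4, 3, 3, 3, 1, 1
Mean of differences = 1.5714
Numerator Σ(Δx_t−Δx̄)(Δx_{t+1}−Δx̄) = -17.8980
Denominator Σ(Δx_t−Δx̄)² = 43.7143
r_1(Δx) = -17.8980 / 43.7143 = -0.409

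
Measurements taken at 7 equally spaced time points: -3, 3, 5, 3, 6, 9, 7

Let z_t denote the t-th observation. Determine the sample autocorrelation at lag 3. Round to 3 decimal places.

Mean z̄ = (-3 + 3 + 5 + 3 + 6 + 9 + 7)/7 = 4.2857
Deviations from mean: -7.2857, -1.2857, 0.7143, -1.2857, 1.7143, 4.7143, 2.7143
Σ(z_t−z̄)(z_{t+3}−z̄) = (9.3673) + (-2.2041) + (3.3673) + (-3.4898) = 7.0408
Denominator Σ(z_t−z̄)² = 89.4286
r_3 = 7.0408 / 89.4286 = 0.079

0.079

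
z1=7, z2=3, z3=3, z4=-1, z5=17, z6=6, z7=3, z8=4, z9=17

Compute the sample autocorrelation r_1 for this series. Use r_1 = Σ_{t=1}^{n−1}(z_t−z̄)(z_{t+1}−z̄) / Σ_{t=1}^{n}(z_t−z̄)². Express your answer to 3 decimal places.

-0.195

Mean z̄ = (7 + 3 + 3 − 1 + 17 + 6 + 3 + 4 + 17)/9 = 6.5556
Numerator Σ_{t=1}^{8}(z_t−z̄)(z_{t+1}−z̄) = -62.4198
Denominator Σ(z_t−z̄)² = 320.2222
r_1 = -62.4198 / 320.2222 = -0.195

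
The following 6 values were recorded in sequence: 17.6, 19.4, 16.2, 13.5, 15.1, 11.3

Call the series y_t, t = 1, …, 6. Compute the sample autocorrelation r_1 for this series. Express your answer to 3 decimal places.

0.285

Mean ȳ = (17.6 + 19.4 + 16.2 + 13.5 + 15.1 + 11.3)/6 = 15.5167
Numerator Σ_{t=1}^{5}(y_t−ȳ)(y_{t+1}−ȳ) = 11.9631
Denominator Σ(y_t−ȳ)² = 41.9083
r_1 = 11.9631 / 41.9083 = 0.285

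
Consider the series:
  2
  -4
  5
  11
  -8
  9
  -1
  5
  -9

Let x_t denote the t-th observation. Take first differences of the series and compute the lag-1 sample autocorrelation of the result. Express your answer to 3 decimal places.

First differences Δx: -6, 9, 6, -19, 17, -10, 6, -14
Mean of differences = -1.3750
Numerator Σ(Δx_t−Δx̄)(Δx_{t+1}−Δx̄) = -740.5156
Denominator Σ(Δx_t−Δx̄)² = 1119.8750
r_1(Δx) = -740.5156 / 1119.8750 = -0.661

-0.661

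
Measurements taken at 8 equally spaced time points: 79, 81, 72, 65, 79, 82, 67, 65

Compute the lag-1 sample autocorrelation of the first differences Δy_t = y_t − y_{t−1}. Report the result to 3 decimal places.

-0.107

First differences Δy: 2, -9, -7, 14, 3, -15, -2
Mean of differences = -2.0000
Numerator Σ(Δy_t−Δȳ)(Δy_{t+1}−Δȳ) = -58.0000
Denominator Σ(Δy_t−Δȳ)² = 540.0000
r_1(Δy) = -58.0000 / 540.0000 = -0.107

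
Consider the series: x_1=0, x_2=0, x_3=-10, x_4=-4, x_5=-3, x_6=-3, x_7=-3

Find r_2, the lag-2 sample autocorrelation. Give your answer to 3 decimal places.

-0.392

Mean x̄ = (0 + 0 − 10 − 4 − 3 − 3 − 3)/7 = -3.2857
Deviations from mean: 3.2857, 3.2857, -6.7143, -0.7143, 0.2857, 0.2857, 0.2857
Numerator Σ_{t=1}^{5}(x_t−x̄)(x_{t+2}−x̄) = -26.4490
Denominator Σ(x_t−x̄)² = 67.4286
r_2 = -26.4490 / 67.4286 = -0.392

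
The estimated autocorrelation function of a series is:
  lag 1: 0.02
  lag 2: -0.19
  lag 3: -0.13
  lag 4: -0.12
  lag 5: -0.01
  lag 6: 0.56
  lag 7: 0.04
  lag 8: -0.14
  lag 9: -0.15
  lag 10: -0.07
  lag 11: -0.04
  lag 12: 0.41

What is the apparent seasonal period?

6

The largest autocorrelation is r_6 = 0.56, with a weaker echo at lag 12 (0.41); the remaining lags stay at or below 0.04.
The dominant spike at lag 6 indicates a seasonal period of 6.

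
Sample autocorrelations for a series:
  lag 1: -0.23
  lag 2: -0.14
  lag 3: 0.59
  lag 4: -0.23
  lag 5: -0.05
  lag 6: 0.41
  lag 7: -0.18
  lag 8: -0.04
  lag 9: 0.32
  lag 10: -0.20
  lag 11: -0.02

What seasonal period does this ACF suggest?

3

The largest autocorrelation is r_3 = 0.59, with weaker echoes at lags 6 (0.41) and 9 (0.32); the remaining lags stay at or below -0.02.
The dominant spike at lag 3 indicates a seasonal period of 3.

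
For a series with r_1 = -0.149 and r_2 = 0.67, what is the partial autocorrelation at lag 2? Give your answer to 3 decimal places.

0.663

φ_{22} = (r_2 − r_1²) / (1 − r_1²)
r_1² = (-0.149)² = 0.022201
Numerator = 0.67 − 0.0222 = 0.6478; denominator = 1 − 0.0222 = 0.9778
φ_{22} = 0.6478 / 0.9778 = 0.663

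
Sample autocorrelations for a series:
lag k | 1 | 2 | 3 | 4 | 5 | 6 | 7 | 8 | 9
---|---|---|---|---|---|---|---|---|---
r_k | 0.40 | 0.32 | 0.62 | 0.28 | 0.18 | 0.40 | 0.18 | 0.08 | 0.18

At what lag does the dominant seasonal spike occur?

The largest autocorrelation is r_3 = 0.62; the remaining lags stay at or below 0.40. The elevated value at lag 1 (0.40), dropping to 0.32 at lag 2, reflects decaying short-term dependence rather than seasonality.
The dominant spike at lag 3 indicates a seasonal period of 3.

3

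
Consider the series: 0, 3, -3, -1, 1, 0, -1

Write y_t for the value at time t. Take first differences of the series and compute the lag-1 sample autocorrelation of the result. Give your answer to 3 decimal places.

First differences Δy: 3, -6, 2, 2, -1, -1
Mean of differences = -0.1667
Numerator Σ(Δy_t−Δȳ)(Δy_{t+1}−Δȳ) = -27.5278
Denominator Σ(Δy_t−Δȳ)² = 54.8333
r_1(Δy) = -27.5278 / 54.8333 = -0.502

-0.502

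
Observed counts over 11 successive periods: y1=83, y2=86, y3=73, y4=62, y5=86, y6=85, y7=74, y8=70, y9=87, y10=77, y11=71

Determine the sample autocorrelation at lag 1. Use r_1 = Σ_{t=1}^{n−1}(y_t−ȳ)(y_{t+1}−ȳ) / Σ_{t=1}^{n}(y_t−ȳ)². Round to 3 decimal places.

-0.091

Mean ȳ = (83 + 86 + 73 + 62 + 86 + 85 + 74 + 70 + 87 + 77 + 71)/11 = 77.6364
Numerator Σ_{t=1}^{10}(y_t−ȳ)(y_{t+1}−ȳ) = -62.8595
Denominator Σ(y_t−ȳ)² = 692.5455
r_1 = -62.8595 / 692.5455 = -0.091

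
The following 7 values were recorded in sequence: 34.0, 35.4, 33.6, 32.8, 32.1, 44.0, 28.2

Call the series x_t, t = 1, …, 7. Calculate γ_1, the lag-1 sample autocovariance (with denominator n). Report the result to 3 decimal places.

Mean x̄ = (34.0 + 35.4 + 33.6 + 32.8 + 32.1 + 44.0 + 28.2)/7 = 34.3000
Σ_{t=1}^{6}(x_t−x̄)(x_{t+1}−x̄) = -77.2600
γ_1 = -77.2600 / 7 = -11.037

-11.037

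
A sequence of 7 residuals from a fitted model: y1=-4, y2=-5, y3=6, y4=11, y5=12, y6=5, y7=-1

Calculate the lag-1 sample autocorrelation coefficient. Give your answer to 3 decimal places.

0.461

Mean ȳ = (-4 − 5 + 6 + 11 + 12 + 5 − 1)/7 = 3.4286
Deviations from mean: -7.4286, -8.4286, 2.5714, 7.5714, 8.5714, 1.5714, -4.4286
Σ(y_t−ȳ)(y_{t+1}−ȳ) = (62.6122) + (-21.6735) + (19.4694) + (64.8980) + (13.4694) + (-6.9592) = 131.8163
Denominator Σ(y_t−ȳ)² = 285.7143
r_1 = 131.8163 / 285.7143 = 0.461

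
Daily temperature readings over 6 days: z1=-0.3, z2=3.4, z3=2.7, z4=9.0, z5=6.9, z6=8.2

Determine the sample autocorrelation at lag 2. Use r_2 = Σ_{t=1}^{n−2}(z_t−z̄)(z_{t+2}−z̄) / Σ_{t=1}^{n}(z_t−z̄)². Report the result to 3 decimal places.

0.217

Mean z̄ = (-0.3 + 3.4 + 2.7 + 9.0 + 6.9 + 8.2)/6 = 4.9833
Σ(z_t−z̄)(z_{t+2}−z̄) = (12.0636) + (-6.3597) + (-4.3764) + (12.9203) = 14.2478
Denominator Σ(z_t−z̄)² = 65.7883
r_2 = 14.2478 / 65.7883 = 0.217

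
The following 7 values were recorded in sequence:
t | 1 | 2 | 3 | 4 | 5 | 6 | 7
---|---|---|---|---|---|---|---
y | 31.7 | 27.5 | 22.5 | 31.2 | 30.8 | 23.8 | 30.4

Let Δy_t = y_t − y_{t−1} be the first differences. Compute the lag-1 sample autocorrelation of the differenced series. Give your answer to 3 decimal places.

-0.333

First differences Δy: -4.2, -5.0, 8.7, -0.4, -7.0, 6.6
Mean of differences = -0.2167
Numerator Σ(Δy_t−Δȳ)(Δy_{t+1}−Δȳ) = -70.2286
Denominator Σ(Δy_t−Δȳ)² = 210.7683
r_1(Δy) = -70.2286 / 210.7683 = -0.333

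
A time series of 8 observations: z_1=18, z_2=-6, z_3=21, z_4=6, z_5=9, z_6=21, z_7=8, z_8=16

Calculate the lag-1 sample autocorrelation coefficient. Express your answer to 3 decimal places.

Mean z̄ = (18 − 6 + 21 + 6 + 9 + 21 + 8 + 16)/8 = 11.6250
Σ(z_t−z̄)(z_{t+1}−z̄) = (-112.3594) + (-165.2344) + (-52.7344) + (14.7656) + (-24.6094) + (-33.9844) + (-15.8594) = -390.0156
Denominator Σ(z_t−z̄)² = 597.8750
r_1 = -390.0156 / 597.8750 = -0.652

-0.652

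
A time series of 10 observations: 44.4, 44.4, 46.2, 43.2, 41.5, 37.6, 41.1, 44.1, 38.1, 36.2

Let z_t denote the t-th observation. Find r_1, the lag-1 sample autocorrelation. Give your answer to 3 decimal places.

Mean z̄ = (44.4 + 44.4 + 46.2 + 43.2 + 41.5 + 37.6 + 41.1 + 44.1 + 38.1 + 36.2)/10 = 41.6800
Numerator Σ_{t=1}^{9}(z_t−z̄)(z_{t+1}−z̄) = 38.9416
Denominator Σ(z_t−z̄)² = 103.2560
r_1 = 38.9416 / 103.2560 = 0.377

0.377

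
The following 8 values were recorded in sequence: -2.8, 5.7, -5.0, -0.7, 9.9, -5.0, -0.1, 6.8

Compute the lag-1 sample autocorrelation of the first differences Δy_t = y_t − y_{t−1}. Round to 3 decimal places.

-0.472

First differences Δy: 8.5, -10.7, 4.3, 10.6, -14.9, 4.9, 6.9
Mean of differences = 1.3714
Numerator Σ(Δy_t−Δȳ)(Δy_{t+1}−Δȳ) = -282.4465
Denominator Σ(Δy_t−Δȳ)² = 598.0543
r_1(Δy) = -282.4465 / 598.0543 = -0.472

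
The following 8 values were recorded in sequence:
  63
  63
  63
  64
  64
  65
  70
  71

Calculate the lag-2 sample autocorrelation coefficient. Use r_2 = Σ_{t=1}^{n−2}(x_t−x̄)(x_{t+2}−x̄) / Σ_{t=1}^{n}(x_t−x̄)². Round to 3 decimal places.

Mean x̄ = (63 + 63 + 63 + 64 + 64 + 65 + 70 + 71)/8 = 65.3750
Σ(x_t−x̄)(x_{t+2}−x̄) = (5.6406) + (3.2656) + (3.2656) + (0.5156) + (-6.3594) + (-2.1094) = 4.2188
Denominator Σ(x_t−x̄)² = 73.8750
r_2 = 4.2188 / 73.8750 = 0.057

0.057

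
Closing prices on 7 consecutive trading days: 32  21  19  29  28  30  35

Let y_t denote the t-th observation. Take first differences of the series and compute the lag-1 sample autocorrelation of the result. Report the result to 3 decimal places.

First differences Δy: -11, -2, 10, -1, 2, 5
Mean of differences = 0.5000
Numerator Σ(Δy_t−Δȳ)(Δy_{t+1}−Δȳ) = -4.7500
Denominator Σ(Δy_t−Δȳ)² = 253.5000
r_1(Δy) = -4.7500 / 253.5000 = -0.019

-0.019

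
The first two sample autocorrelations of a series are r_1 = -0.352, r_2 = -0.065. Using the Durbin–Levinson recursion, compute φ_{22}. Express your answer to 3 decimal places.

-0.216

φ_{22} = (r_2 − r_1²) / (1 − r_1²)
r_1² = (-0.352)² = 0.123904
Numerator = -0.065 − 0.1239 = -0.1889; denominator = 1 − 0.1239 = 0.8761
φ_{22} = -0.1889 / 0.8761 = -0.216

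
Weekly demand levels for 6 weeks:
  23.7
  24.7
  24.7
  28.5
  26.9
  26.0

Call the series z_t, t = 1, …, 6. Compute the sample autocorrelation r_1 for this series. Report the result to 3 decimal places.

Mean z̄ = (23.7 + 24.7 + 24.7 + 28.5 + 26.9 + 26.0)/6 = 25.7500
Deviations from mean: -2.0500, -1.0500, -1.0500, 2.7500, 1.1500, 0.2500
Σ(z_t−z̄)(z_{t+1}−z̄) = (2.1525) + (1.1025) + (-2.8875) + (3.1625) + (0.2875) = 3.8175
Denominator Σ(z_t−z̄)² = 15.3550
r_1 = 3.8175 / 15.3550 = 0.249

0.249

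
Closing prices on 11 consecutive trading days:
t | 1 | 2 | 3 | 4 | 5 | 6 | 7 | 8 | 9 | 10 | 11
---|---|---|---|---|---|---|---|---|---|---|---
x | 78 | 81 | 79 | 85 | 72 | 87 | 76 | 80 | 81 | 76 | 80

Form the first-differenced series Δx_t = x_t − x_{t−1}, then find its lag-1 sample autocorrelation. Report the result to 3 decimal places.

First differences Δx: 3, -2, 6, -13, 15, -11, 4, 1, -5, 4
Mean of differences = 0.2000
Numerator Σ(Δx_t−Δx̄)(Δx_{t+1}−Δx̄) = -520.0400
Denominator Σ(Δx_t−Δx̄)² = 621.6000
r_1(Δx) = -520.0400 / 621.6000 = -0.837

-0.837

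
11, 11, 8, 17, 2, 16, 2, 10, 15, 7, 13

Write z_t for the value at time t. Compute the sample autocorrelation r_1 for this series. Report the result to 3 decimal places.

Mean z̄ = (11 + 11 + 8 + 17 + 2 + 16 + 2 + 10 + 15 + 7 + 13)/11 = 10.1818
Numerator Σ_{t=1}^{10}(z_t−z̄)(z_{t+1}−z̄) = -190.6694
Denominator Σ(z_t−z̄)² = 261.6364
r_1 = -190.6694 / 261.6364 = -0.729

-0.729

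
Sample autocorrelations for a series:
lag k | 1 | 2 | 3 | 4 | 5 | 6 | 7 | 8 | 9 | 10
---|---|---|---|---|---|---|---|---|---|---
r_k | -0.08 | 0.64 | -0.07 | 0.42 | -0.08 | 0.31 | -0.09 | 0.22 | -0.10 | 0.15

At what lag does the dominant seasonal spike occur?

2

The largest autocorrelation is r_2 = 0.64, with weaker echoes at lags 4 (0.42), 6 (0.31), 8 (0.22) and 10 (0.15); the remaining lags stay at or below -0.07.
The dominant spike at lag 2 indicates a seasonal period of 2.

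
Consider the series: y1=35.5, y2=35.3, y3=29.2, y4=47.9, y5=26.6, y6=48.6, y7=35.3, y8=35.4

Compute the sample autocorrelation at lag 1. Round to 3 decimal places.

Mean ȳ = (35.5 + 35.3 + 29.2 + 47.9 + 26.6 + 48.6 + 35.3 + 35.4)/8 = 36.7250
Σ(y_t−ȳ)(y_{t+1}−ȳ) = (1.7456) + (10.7231) + (-84.0919) + (-113.1469) + (-120.2344) + (-16.9219) + (1.8881) = -320.0381
Denominator Σ(y_t−ȳ)² = 432.3550
r_1 = -320.0381 / 432.3550 = -0.740

-0.740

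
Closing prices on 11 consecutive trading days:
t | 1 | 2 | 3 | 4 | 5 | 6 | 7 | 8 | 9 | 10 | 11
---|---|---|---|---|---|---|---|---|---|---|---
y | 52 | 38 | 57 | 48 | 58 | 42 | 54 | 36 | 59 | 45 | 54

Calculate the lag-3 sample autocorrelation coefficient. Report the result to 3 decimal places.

Mean ȳ = (52 + 38 + 57 + 48 + 58 + 42 + 54 + 36 + 59 + 45 + 54)/11 = 49.3636
Numerator Σ_{t=1}^{8}(y_t−ȳ)(y_{t+3}−ȳ) = -432.8512
Denominator Σ(y_t−ȳ)² = 658.5455
r_3 = -432.8512 / 658.5455 = -0.657

-0.657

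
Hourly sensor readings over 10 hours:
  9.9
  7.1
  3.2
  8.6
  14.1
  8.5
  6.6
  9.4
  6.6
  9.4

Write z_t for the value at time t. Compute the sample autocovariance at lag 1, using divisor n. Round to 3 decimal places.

-0.029

Mean z̄ = (9.9 + 7.1 + 3.2 + 8.6 + 14.1 + 8.5 + 6.6 + 9.4 + 6.6 + 9.4)/10 = 8.3400
Σ_{t=1}^{9}(z_t−z̄)(z_{t+1}−z̄) = -0.2896
γ_1 = -0.2896 / 10 = -0.029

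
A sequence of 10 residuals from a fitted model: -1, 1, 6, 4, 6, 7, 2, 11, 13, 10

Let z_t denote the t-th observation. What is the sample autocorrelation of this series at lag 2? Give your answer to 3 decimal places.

Mean z̄ = (-1 + 1 + 6 + 4 + 6 + 7 + 2 + 11 + 13 + 10)/10 = 5.9000
Numerator Σ_{t=1}^{8}(z_t−z̄)(z_{t+2}−z̄) = 4.9800
Denominator Σ(z_t−z̄)² = 184.9000
r_2 = 4.9800 / 184.9000 = 0.027

0.027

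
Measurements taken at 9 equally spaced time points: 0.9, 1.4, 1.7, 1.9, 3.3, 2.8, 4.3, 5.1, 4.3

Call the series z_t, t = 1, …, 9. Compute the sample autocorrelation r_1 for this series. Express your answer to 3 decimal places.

0.658

Mean z̄ = (0.9 + 1.4 + 1.7 + 1.9 + 3.3 + 2.8 + 4.3 + 5.1 + 4.3)/9 = 2.8556
Numerator Σ_{t=1}^{8}(z_t−z̄)(z_{t+1}−z̄) = 11.5869
Denominator Σ(z_t−z̄)² = 17.6022
r_1 = 11.5869 / 17.6022 = 0.658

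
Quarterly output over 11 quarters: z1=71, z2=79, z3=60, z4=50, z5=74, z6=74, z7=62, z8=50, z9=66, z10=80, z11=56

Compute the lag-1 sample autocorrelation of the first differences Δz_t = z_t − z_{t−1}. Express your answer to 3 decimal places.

-0.151

First differences Δz: 8, -19, -10, 24, 0, -12, -12, 16, 14, -24
Mean of differences = -1.5000
Numerator Σ(Δz_t−Δz̄)(Δz_{t+1}−Δz̄) = -362.7500
Denominator Σ(Δz_t−Δz̄)² = 2394.5000
r_1(Δz) = -362.7500 / 2394.5000 = -0.151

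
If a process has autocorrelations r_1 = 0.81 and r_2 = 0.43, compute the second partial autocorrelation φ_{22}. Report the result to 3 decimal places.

φ_{22} = (r_2 − r_1²) / (1 − r_1²)
r_1² = (0.81)² = 0.6561
Numerator = 0.43 − 0.6561 = -0.2261; denominator = 1 − 0.6561 = 0.3439
φ_{22} = -0.2261 / 0.3439 = -0.657

-0.657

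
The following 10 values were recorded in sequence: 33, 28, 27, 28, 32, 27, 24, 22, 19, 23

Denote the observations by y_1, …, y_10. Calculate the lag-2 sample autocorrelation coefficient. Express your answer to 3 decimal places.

0.160

Mean ȳ = (33 + 28 + 27 + 28 + 32 + 27 + 24 + 22 + 19 + 23)/10 = 26.3000
Numerator Σ_{t=1}^{8}(y_t−ȳ)(y_{t+2}−ȳ) = 27.6200
Denominator Σ(y_t−ȳ)² = 172.1000
r_2 = 27.6200 / 172.1000 = 0.160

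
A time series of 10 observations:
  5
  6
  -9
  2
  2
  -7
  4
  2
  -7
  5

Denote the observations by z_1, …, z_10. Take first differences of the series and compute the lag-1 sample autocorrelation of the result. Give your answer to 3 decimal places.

First differences Δz: 1, -15, 11, 0, -9, 11, -2, -9, 12
Mean of differences = 0.0000
Numerator Σ(Δz_t−Δz̄)(Δz_{t+1}−Δz̄) = -391.0000
Denominator Σ(Δz_t−Δz̄)² = 778.0000
r_1(Δz) = -391.0000 / 778.0000 = -0.503

-0.503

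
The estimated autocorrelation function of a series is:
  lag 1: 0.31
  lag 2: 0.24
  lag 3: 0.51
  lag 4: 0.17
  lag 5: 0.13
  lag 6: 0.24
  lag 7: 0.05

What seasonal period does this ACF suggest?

3

The largest autocorrelation is r_3 = 0.51; the remaining lags stay at or below 0.31. The elevated value at lag 1 (0.31), dropping to 0.24 at lag 2, reflects decaying short-term dependence rather than seasonality.
The dominant spike at lag 3 indicates a seasonal period of 3.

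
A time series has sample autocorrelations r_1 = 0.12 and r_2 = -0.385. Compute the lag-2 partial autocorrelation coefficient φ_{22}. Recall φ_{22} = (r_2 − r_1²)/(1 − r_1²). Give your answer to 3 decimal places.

-0.405

φ_{22} = (r_2 − r_1²) / (1 − r_1²)
r_1² = (0.12)² = 0.0144
Numerator = -0.385 − 0.0144 = -0.3994; denominator = 1 − 0.0144 = 0.9856
φ_{22} = -0.3994 / 0.9856 = -0.405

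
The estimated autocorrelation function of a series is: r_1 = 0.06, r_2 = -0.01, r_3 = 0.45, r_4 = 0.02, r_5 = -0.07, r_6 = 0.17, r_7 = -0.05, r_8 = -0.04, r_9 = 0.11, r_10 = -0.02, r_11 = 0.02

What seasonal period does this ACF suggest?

3

The largest autocorrelation is r_3 = 0.45, with a weaker echo at lag 6 (0.17); the remaining lags stay at or below 0.11.
The dominant spike at lag 3 indicates a seasonal period of 3.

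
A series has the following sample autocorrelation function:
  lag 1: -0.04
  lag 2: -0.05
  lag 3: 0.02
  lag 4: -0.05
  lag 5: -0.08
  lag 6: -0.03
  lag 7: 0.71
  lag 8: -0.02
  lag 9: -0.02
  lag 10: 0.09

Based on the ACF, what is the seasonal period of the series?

The largest autocorrelation is r_7 = 0.71; the remaining lags stay at or below 0.09.
The dominant spike at lag 7 indicates a seasonal period of 7.

7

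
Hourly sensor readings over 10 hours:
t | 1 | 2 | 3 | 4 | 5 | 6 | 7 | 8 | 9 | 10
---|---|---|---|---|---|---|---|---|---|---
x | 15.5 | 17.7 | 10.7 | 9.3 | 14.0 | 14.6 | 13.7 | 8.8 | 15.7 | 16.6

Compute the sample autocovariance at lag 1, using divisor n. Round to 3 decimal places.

Mean x̄ = (15.5 + 17.7 + 10.7 + 9.3 + 14.0 + 14.6 + 13.7 + 8.8 + 15.7 + 16.6)/10 = 13.6600
Σ_{t=1}^{9}(x_t−x̄)(x_{t+1}−x̄) = 3.1444
γ_1 = 3.1444 / 10 = 0.314

0.314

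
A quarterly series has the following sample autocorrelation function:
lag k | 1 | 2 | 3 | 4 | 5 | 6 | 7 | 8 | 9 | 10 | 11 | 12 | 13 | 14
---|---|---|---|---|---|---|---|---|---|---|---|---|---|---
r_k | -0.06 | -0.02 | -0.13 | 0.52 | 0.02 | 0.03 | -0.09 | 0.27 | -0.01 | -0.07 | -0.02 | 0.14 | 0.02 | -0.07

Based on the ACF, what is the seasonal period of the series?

The largest autocorrelation is r_4 = 0.52, with a weaker echo at lag 8 (0.27); the remaining lags stay at or below 0.14.
The dominant spike at lag 4 indicates a seasonal period of 4.

4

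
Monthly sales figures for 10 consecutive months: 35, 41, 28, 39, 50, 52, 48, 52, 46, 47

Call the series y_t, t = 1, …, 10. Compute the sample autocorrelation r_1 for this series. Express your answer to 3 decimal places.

Mean ȳ = (35 + 41 + 28 + 39 + 50 + 52 + 48 + 52 + 46 + 47)/10 = 43.8000
Numerator Σ_{t=1}^{9}(y_t−ȳ)(y_{t+1}−ȳ) = 259.7600
Denominator Σ(y_t−ȳ)² = 563.6000
r_1 = 259.7600 / 563.6000 = 0.461

0.461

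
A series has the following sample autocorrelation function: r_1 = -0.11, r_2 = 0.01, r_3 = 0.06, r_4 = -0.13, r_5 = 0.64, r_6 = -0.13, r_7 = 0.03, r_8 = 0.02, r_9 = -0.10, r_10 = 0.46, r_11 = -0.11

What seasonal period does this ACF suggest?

5

The largest autocorrelation is r_5 = 0.64, with a weaker echo at lag 10 (0.46); the remaining lags stay at or below 0.06.
The dominant spike at lag 5 indicates a seasonal period of 5.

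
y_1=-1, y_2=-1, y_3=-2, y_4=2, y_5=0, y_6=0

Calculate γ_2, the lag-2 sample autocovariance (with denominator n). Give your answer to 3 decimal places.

-0.037

Mean ȳ = (-1 − 1 − 2 + 2 + 0 + 0)/6 = -0.3333
Σ_{t=1}^{4}(y_t−ȳ)(y_{t+2}−ȳ) = -0.2222
γ_2 = -0.2222 / 6 = -0.037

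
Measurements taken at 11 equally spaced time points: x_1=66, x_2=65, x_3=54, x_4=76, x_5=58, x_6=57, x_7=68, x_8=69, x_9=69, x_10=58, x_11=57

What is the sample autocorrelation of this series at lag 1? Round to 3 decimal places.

-0.272

Mean x̄ = (66 + 65 + 54 + 76 + 58 + 57 + 68 + 69 + 69 + 58 + 57)/11 = 63.3636
Numerator Σ_{t=1}^{10}(x_t−x̄)(x_{t+1}−x̄) = -130.6777
Denominator Σ(x_t−x̄)² = 480.5455
r_1 = -130.6777 / 480.5455 = -0.272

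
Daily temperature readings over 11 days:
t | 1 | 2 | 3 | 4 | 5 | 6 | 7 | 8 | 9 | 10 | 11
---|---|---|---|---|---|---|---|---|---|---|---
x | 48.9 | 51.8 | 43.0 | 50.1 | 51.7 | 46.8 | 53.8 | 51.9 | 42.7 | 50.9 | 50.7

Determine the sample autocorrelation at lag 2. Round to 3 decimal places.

Mean x̄ = (48.9 + 51.8 + 43.0 + 50.1 + 51.7 + 46.8 + 53.8 + 51.9 + 42.7 + 50.9 + 50.7)/11 = 49.3000
Numerator Σ_{t=1}^{9}(x_t−x̄)(x_{t+2}−x̄) = -43.0800
Denominator Σ(x_t−x̄)² = 133.8400
r_2 = -43.0800 / 133.8400 = -0.322

-0.322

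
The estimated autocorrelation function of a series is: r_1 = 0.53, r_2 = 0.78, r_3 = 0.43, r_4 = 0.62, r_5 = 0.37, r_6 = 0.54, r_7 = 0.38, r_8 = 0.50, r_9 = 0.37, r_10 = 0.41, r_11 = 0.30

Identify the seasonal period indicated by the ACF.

The largest autocorrelation is r_2 = 0.78, with weaker echoes at lags 4 (0.62) and 6 (0.54); the remaining lags stay at or below 0.53.
The dominant spike at lag 2 indicates a seasonal period of 2.

2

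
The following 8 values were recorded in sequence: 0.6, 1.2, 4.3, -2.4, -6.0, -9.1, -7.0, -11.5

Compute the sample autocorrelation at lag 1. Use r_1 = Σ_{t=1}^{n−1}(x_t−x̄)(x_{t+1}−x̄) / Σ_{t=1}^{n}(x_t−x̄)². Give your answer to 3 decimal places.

0.577

Mean x̄ = (0.6 + 1.2 + 4.3 − 2.4 − 6.0 − 9.1 − 7.0 − 11.5)/8 = -3.7375
Deviations from mean: 4.3375, 4.9375, 8.0375, 1.3375, -2.2625, -5.3625, -3.2625, -7.7625
Σ(x_t−x̄)(x_{t+1}−x̄) = (21.4164) + (39.6852) + (10.7502) + (-3.0261) + (12.1327) + (17.4952) + (25.3252) = 123.7786
Denominator Σ(x_t−x̄)² = 214.3588
r_1 = 123.7786 / 214.3588 = 0.577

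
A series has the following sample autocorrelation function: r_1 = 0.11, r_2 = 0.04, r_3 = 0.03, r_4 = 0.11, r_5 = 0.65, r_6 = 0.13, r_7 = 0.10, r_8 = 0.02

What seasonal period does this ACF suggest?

5

The largest autocorrelation is r_5 = 0.65; the remaining lags stay at or below 0.13.
The dominant spike at lag 5 indicates a seasonal period of 5.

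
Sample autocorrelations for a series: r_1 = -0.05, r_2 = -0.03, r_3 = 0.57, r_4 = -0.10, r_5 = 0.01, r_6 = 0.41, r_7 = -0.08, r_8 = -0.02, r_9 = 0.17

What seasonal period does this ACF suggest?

The largest autocorrelation is r_3 = 0.57, with weaker echoes at lags 6 (0.41) and 9 (0.17); the remaining lags stay at or below 0.01.
The dominant spike at lag 3 indicates a seasonal period of 3.

3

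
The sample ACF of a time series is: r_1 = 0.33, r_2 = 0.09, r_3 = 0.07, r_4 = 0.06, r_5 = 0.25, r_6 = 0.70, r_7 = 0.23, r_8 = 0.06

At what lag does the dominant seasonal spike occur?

The largest autocorrelation is r_6 = 0.70; the remaining lags stay at or below 0.33. The elevated value at lag 1 (0.33), dropping to 0.09 at lag 2, reflects decaying short-term dependence rather than seasonality.
The dominant spike at lag 6 indicates a seasonal period of 6.

6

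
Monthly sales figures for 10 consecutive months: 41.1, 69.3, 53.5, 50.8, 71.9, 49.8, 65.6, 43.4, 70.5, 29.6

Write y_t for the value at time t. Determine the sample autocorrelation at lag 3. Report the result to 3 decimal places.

Mean ȳ = (41.1 + 69.3 + 53.5 + 50.8 + 71.9 + 49.8 + 65.6 + 43.4 + 70.5 + 29.6)/10 = 54.5500
Σ(y_t−ȳ)(y_{t+3}−ȳ) = (50.4375) + (255.9125) + (4.9875) + (-41.4375) + (-193.4525) + (-75.7625) + (-275.6975) = -275.0125
Denominator Σ(y_t−ȳ)² = 1860.5450
r_3 = -275.0125 / 1860.5450 = -0.148

-0.148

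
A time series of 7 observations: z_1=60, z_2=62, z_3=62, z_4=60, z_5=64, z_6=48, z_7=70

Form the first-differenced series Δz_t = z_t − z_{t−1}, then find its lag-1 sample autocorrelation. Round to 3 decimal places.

-0.540

First differences Δz: 2, 0, -2, 4, -16, 22
Mean of differences = 1.6667
Numerator Σ(Δz_t−Δz̄)(Δz_{t+1}−Δz̄) = -403.4444
Denominator Σ(Δz_t−Δz̄)² = 747.3333
r_1(Δz) = -403.4444 / 747.3333 = -0.540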